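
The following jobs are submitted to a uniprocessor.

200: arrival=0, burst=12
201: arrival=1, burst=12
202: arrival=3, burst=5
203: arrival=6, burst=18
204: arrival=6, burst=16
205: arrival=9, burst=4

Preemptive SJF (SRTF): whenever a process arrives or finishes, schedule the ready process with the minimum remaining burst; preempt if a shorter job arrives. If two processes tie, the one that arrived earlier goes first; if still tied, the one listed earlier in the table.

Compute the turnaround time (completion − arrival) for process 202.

Gantt: | 200 0-3 | 202 3-8 | 200 8-9 | 205 9-13 | 200 13-21 | 201 21-33 | 204 33-49 | 203 49-67 |
Completion: 200=21  201=33  202=8  203=67  204=49  205=13
Turnaround (C−A): 200=21  201=32  202=5  203=61  204=43  205=4
Turnaround(202) = completion − arrival = 8 − 3 = 5

5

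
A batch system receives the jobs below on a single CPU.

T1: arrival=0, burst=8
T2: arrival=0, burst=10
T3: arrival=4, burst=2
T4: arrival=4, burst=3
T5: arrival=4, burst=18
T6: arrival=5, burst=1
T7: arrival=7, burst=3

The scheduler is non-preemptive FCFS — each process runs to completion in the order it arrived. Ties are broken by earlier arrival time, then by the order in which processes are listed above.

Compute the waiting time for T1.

0

Gantt: | T1 0-8 | T2 8-18 | T3 18-20 | T4 20-23 | T5 23-41 | T6 41-42 | T7 42-45 |
Completion: T1=8  T2=18  T3=20  T4=23  T5=41  T6=42  T7=45
Waiting(T1) = turnaround − burst = 8 − 8 = 0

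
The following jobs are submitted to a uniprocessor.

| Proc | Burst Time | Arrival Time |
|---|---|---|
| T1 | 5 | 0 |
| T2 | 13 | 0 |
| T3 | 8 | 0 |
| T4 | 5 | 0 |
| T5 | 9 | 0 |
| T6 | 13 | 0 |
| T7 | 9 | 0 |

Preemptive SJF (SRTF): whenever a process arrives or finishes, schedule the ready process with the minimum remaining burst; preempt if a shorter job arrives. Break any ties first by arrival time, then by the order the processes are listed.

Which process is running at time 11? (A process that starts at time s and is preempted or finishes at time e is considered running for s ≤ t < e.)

T3

Schedule: | T1 0-5 | T4 5-10 | T3 10-18 | T5 18-27 | T7 27-36 | T2 36-49 | T6 49-62 |
Completion: T1=5  T2=49  T3=18  T4=10  T5=27  T6=62  T7=36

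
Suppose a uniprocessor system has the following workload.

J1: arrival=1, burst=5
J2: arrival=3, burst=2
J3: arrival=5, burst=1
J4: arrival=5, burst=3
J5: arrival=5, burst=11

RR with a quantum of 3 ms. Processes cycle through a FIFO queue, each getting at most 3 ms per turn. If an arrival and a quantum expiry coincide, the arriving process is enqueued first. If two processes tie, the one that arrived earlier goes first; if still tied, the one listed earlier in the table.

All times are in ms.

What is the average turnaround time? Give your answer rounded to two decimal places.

Gantt: | idle 0-1 | J1 1-4 | J2 4-6 | J1 6-8 | J3 8-9 | J4 9-12 | J5 12-23 |
Completion: J1=8  J2=6  J3=9  J4=12  J5=23
Turnaround (C−A): J1=7  J2=3  J3=4  J4=7  J5=18
Turnaround times: J1=7, J2=3, J3=4, J4=7, J5=18
Average turnaround = (7+3+4+7+18) / 5 = 39/5 = 7.80

7.80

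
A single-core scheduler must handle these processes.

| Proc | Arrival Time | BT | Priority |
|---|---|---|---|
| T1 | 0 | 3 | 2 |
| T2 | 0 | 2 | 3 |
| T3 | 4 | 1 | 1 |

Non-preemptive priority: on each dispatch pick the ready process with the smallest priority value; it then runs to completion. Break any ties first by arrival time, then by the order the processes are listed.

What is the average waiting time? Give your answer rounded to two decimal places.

1.33

Schedule: | T1 0-3 | T2 3-5 | T3 5-6 |
Completion: T1=3  T2=5  T3=6
Waiting times: T1=0, T2=3, T3=1
Average waiting = (0+3+1) / 3 = 4/3 = 1.33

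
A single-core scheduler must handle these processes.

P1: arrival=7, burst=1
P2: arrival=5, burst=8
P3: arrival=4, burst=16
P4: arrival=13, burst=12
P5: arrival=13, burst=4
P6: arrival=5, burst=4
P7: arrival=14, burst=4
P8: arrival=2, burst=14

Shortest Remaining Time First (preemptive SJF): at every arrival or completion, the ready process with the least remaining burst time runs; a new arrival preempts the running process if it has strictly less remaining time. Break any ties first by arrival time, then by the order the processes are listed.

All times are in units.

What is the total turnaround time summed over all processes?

170

Schedule: | idle 0-2 | P8 2-5 | P6 5-7 | P1 7-8 | P6 8-10 | P2 10-13 | P5 13-17 | P7 17-21 | P2 21-26 | P8 26-37 | P4 37-49 | P3 49-65 |
Completion: P1=8  P2=26  P3=65  P4=49  P5=17  P6=10  P7=21  P8=37
Turnaround (C−A): P1=1  P2=21  P3=61  P4=36  P5=4  P6=5  P7=7  P8=35
Turnaround = completion − arrival: P1=1, P2=21, P3=61, P4=36, P5=4, P6=5, P7=7, P8=35
Total turnaround = 1 + 21 + 61 + 36 + 4 + 5 + 7 + 35 = 170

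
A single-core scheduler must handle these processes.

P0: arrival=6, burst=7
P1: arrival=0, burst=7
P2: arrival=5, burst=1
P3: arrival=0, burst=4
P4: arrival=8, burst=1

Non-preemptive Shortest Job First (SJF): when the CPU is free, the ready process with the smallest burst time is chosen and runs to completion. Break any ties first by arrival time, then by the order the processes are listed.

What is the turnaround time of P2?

Schedule: | P3 0-4 | P1 4-11 | P2 11-12 | P4 12-13 | P0 13-20 |
Completion: P0=20  P1=11  P2=12  P3=4  P4=13
Turnaround (C−A): P0=14  P1=11  P2=7  P3=4  P4=5
Turnaround(P2) = completion − arrival = 12 − 5 = 7

7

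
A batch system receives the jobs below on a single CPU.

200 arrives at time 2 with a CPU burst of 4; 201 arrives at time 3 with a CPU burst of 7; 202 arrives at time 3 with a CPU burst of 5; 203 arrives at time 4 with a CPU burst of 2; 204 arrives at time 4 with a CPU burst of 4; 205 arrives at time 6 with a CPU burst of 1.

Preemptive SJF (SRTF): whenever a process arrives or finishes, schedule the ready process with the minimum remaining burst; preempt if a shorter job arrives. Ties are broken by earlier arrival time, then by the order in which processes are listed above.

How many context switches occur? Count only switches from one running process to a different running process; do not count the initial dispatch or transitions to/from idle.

Schedule: | idle 0-2 | 200 2-6 | 205 6-7 | 203 7-9 | 204 9-13 | 202 13-18 | 201 18-25 |
Completion: 200=6  201=25  202=18  203=9  204=13  205=7
Turnaround (C−A): 200=4  201=22  202=15  203=5  204=9  205=1

5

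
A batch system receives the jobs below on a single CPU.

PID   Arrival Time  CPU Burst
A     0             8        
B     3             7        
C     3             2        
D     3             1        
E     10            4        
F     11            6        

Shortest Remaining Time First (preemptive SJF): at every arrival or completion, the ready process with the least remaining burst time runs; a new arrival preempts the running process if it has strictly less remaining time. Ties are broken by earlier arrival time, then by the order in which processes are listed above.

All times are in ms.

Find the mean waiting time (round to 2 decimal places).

Schedule: | A 0-3 | D 3-4 | C 4-6 | A 6-11 | E 11-15 | F 15-21 | B 21-28 |
Completion: A=11  B=28  C=6  D=4  E=15  F=21
Turnaround (C−A): A=11  B=25  C=3  D=1  E=5  F=10
Waiting times: A=3, B=18, C=1, D=0, E=1, F=4
Average waiting = (3+18+1+0+1+4) / 6 = 27/6 = 4.50

4.50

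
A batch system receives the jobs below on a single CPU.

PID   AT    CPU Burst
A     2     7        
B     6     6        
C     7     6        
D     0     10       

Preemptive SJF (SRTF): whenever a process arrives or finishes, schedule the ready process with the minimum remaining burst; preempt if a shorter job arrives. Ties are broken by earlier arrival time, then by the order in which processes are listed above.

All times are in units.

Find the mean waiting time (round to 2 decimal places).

Schedule: | D 0-2 | A 2-9 | B 9-15 | C 15-21 | D 21-29 |
Completion: A=9  B=15  C=21  D=29
Turnaround (C−A): A=7  B=9  C=14  D=29
Waiting times: A=0, B=3, C=8, D=19
Average waiting = (0+3+8+19) / 4 = 30/4 = 7.50

7.50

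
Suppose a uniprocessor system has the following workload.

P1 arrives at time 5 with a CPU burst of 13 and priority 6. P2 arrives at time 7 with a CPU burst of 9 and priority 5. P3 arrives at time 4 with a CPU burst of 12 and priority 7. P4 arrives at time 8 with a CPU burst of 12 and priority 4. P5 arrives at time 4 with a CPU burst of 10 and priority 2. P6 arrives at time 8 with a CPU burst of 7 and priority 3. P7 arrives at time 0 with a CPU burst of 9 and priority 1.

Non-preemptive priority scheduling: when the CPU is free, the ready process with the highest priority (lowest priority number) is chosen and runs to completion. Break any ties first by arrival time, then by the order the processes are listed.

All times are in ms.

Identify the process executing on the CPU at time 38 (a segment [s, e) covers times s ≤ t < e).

P2

Timeline: | P7 0-9 | P5 9-19 | P6 19-26 | P4 26-38 | P2 38-47 | P1 47-60 | P3 60-72 |
Completion: P1=60  P2=47  P3=72  P4=38  P5=19  P6=26  P7=9
Turnaround (C−A): P1=55  P2=40  P3=68  P4=30  P5=15  P6=18  P7=9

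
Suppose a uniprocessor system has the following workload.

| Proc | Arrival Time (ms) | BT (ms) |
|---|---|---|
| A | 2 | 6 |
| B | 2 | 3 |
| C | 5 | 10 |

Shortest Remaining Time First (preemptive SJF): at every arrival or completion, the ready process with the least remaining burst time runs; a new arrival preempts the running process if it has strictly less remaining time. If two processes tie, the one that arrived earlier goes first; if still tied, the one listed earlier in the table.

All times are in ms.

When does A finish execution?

Timeline: | idle 0-2 | B 2-5 | A 5-11 | C 11-21 |
Completion: A=11  B=5  C=21

11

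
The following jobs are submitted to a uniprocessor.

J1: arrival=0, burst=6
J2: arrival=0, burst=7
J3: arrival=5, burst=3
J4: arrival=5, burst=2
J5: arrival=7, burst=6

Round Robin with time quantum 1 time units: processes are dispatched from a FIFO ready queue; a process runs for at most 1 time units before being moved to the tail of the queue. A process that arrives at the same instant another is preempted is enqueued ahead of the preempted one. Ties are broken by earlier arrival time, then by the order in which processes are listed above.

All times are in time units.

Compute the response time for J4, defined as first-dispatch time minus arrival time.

Gantt: | J1 0-1 | J2 1-2 | J1 2-3 | J2 3-4 | J1 4-5 | J2 5-6 | J3 6-7 | J4 7-8 | J1 8-9 | J2 9-10 | J5 10-11 | J3 11-12 | J4 12-13 | J1 13-14 | J2 14-15 | J5 15-16 | J3 16-17 | J1 17-18 | J2 18-19 | J5 19-20 | J2 20-21 | J5 21-24 |
Completion: J1=18  J2=21  J3=17  J4=13  J5=24
Response(J4) = first start − arrival = 7 − 5 = 2

2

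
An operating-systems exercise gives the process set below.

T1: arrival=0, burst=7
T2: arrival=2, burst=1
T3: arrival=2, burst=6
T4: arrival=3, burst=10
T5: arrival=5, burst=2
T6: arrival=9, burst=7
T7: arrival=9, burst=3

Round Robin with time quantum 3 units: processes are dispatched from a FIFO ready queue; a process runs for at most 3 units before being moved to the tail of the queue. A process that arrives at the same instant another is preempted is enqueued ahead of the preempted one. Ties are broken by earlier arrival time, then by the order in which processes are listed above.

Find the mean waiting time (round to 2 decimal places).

Timeline: | T1 0-3 | T2 3-4 | T3 4-7 | T4 7-10 | T1 10-13 | T5 13-15 | T3 15-18 | T6 18-21 | T7 21-24 | T4 24-27 | T1 27-28 | T6 28-31 | T4 31-34 | T6 34-35 | T4 35-36 |
Completion: T1=28  T2=4  T3=18  T4=36  T5=15  T6=35  T7=24
Turnaround (C−A): T1=28  T2=2  T3=16  T4=33  T5=10  T6=26  T7=15
Waiting times: T1=21, T2=1, T3=10, T4=23, T5=8, T6=19, T7=12
Average waiting = (21+1+10+23+8+19+12) / 7 = 94/7 = 13.43

13.43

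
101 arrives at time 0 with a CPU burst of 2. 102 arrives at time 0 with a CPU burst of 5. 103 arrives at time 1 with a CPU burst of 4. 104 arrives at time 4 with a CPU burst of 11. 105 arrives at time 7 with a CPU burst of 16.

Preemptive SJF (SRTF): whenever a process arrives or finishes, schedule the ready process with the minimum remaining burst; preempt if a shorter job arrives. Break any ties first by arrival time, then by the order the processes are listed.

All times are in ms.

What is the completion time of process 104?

22

Schedule: | 101 0-2 | 103 2-6 | 102 6-11 | 104 11-22 | 105 22-38 |
Completion: 101=2  102=11  103=6  104=22  105=38
Turnaround (C−A): 101=2  102=11  103=5  104=18  105=31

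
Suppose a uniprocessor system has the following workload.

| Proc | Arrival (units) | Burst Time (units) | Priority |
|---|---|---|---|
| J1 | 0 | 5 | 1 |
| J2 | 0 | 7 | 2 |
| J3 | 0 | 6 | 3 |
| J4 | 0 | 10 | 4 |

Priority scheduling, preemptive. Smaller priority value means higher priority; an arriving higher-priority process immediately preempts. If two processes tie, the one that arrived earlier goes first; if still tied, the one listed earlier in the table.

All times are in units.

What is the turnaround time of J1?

5

Gantt: | J1 0-5 | J2 5-12 | J3 12-18 | J4 18-28 |
Completion: J1=5  J2=12  J3=18  J4=28
Turnaround (C−A): J1=5  J2=12  J3=18  J4=28
Turnaround(J1) = completion − arrival = 5 − 0 = 5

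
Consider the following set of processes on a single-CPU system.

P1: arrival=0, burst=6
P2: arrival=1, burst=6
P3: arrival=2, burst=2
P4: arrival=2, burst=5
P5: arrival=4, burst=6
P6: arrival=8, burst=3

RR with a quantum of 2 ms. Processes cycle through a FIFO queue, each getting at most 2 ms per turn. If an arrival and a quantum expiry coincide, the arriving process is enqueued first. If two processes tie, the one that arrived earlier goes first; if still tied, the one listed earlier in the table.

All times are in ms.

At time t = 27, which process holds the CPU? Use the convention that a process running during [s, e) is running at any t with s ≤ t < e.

Timeline: | P1 0-2 | P2 2-4 | P3 4-6 | P4 6-8 | P1 8-10 | P5 10-12 | P2 12-14 | P6 14-16 | P4 16-18 | P1 18-20 | P5 20-22 | P2 22-24 | P6 24-25 | P4 25-26 | P5 26-28 |
Completion: P1=20  P2=24  P3=6  P4=26  P5=28  P6=25
Turnaround (C−A): P1=20  P2=23  P3=4  P4=24  P5=24  P6=17

P5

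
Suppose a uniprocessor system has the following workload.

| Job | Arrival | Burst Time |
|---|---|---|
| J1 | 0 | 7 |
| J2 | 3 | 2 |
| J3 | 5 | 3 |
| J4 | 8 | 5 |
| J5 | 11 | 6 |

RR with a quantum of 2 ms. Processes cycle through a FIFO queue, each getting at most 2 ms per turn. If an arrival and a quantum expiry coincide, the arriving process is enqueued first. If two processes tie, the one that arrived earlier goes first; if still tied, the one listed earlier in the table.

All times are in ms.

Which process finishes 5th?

Timeline: | J1 0-4 | J2 4-6 | J1 6-8 | J3 8-10 | J4 10-12 | J1 12-13 | J3 13-14 | J5 14-16 | J4 16-18 | J5 18-20 | J4 20-21 | J5 21-23 |
Completion: J1=13  J2=6  J3=14  J4=21  J5=23
Turnaround (C−A): J1=13  J2=3  J3=9  J4=13  J5=12
Finish order: J2 → J1 → J3 → J4 → J5

J5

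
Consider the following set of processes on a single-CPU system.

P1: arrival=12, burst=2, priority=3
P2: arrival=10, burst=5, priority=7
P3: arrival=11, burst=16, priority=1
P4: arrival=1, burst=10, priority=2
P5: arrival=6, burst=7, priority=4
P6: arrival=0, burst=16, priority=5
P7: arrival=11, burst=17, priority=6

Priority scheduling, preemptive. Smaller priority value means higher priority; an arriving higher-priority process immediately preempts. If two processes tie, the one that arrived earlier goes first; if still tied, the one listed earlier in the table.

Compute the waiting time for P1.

Gantt: | P6 0-1 | P4 1-11 | P3 11-27 | P1 27-29 | P5 29-36 | P6 36-51 | P7 51-68 | P2 68-73 |
Completion: P1=29  P2=73  P3=27  P4=11  P5=36  P6=51  P7=68
Waiting(P1) = turnaround − burst = 17 − 2 = 15

15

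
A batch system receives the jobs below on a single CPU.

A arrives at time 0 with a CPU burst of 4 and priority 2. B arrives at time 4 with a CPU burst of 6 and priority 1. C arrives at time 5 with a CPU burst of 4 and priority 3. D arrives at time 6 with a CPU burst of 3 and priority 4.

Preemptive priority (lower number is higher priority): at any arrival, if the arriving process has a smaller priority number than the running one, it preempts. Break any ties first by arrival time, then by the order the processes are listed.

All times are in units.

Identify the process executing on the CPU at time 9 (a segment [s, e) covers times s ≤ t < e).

B

Timeline: | A 0-4 | B 4-10 | C 10-14 | D 14-17 |
Completion: A=4  B=10  C=14  D=17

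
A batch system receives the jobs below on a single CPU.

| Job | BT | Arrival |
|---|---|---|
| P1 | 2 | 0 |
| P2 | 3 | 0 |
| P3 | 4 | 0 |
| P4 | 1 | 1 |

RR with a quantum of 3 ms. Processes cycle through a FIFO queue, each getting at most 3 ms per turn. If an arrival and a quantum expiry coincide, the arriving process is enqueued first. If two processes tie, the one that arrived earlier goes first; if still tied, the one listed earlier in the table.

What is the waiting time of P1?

Schedule: | P1 0-2 | P2 2-5 | P3 5-8 | P4 8-9 | P3 9-10 |
Completion: P1=2  P2=5  P3=10  P4=9
Waiting(P1) = turnaround − burst = 2 − 2 = 0

0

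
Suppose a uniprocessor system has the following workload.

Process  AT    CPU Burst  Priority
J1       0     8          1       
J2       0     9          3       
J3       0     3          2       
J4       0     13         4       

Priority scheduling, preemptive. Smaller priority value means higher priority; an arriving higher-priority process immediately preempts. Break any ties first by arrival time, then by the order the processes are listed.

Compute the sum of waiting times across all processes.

Gantt: | J1 0-8 | J3 8-11 | J2 11-20 | J4 20-33 |
Completion: J1=8  J2=20  J3=11  J4=33
Turnaround (C−A): J1=8  J2=20  J3=11  J4=33
Waiting = turnaround − burst: J1=0, J2=11, J3=8, J4=20
Total waiting = 0 + 11 + 8 + 20 = 39

39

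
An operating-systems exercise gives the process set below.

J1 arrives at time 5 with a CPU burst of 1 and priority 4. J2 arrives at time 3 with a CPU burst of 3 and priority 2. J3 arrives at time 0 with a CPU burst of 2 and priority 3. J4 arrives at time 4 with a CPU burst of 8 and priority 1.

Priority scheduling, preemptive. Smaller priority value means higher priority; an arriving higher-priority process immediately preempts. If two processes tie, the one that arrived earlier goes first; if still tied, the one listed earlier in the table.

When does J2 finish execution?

14

Gantt: | J3 0-2 | idle 2-3 | J2 3-4 | J4 4-12 | J2 12-14 | J1 14-15 |
Completion: J1=15  J2=14  J3=2  J4=12
Turnaround (C−A): J1=10  J2=11  J3=2  J4=8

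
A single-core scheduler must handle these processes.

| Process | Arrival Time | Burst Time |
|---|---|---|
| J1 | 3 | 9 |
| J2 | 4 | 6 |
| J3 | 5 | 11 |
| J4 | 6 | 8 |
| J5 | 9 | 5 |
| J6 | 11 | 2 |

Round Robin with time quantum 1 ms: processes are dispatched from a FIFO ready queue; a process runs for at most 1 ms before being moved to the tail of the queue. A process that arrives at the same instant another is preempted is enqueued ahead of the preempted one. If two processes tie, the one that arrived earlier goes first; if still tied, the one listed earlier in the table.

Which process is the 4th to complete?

J1

Schedule: | idle 0-3 | J1 3-4 | J2 4-5 | J1 5-6 | J3 6-7 | J2 7-8 | J4 8-9 | J1 9-10 | J3 10-11 | J2 11-12 | J5 12-13 | J4 13-14 | J1 14-15 | J6 15-16 | J3 16-17 | J2 17-18 | J5 18-19 | J4 19-20 | J1 20-21 | J6 21-22 | J3 22-23 | J2 23-24 | J5 24-25 | J4 25-26 | J1 26-27 | J3 27-28 | J2 28-29 | J5 29-30 | J4 30-31 | J1 31-32 | J3 32-33 | J5 33-34 | J4 34-35 | J1 35-36 | J3 36-37 | J4 37-38 | J1 38-39 | J3 39-40 | J4 40-41 | J3 41-44 |
Completion: J1=39  J2=29  J3=44  J4=41  J5=34  J6=22
Finish order: J6 → J2 → J5 → J1 → J4 → J3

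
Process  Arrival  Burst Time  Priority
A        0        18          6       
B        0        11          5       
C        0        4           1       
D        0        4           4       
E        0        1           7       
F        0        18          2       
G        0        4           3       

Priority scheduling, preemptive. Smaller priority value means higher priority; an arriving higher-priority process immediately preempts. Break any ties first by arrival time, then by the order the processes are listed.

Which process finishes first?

C

Gantt: | C 0-4 | F 4-22 | G 22-26 | D 26-30 | B 30-41 | A 41-59 | E 59-60 |
Completion: A=59  B=41  C=4  D=30  E=60  F=22  G=26
Turnaround (C−A): A=59  B=41  C=4  D=30  E=60  F=22  G=26
Finish order: C → F → G → D → B → A → E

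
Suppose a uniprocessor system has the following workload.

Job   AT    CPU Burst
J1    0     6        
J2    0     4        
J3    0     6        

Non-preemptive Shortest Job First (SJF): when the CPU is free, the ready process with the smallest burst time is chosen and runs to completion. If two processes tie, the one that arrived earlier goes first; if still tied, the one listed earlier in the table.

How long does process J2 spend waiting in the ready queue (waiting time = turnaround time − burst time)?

0

Schedule: | J2 0-4 | J1 4-10 | J3 10-16 |
Completion: J1=10  J2=4  J3=16
Turnaround (C−A): J1=10  J2=4  J3=16
Waiting(J2) = turnaround − burst = 4 − 4 = 0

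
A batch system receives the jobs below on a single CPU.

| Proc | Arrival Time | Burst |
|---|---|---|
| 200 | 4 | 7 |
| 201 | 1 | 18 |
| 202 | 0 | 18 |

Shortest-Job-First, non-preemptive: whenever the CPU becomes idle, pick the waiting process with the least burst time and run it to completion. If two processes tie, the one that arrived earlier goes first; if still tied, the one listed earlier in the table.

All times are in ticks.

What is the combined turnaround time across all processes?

81

Gantt: | 202 0-18 | 200 18-25 | 201 25-43 |
Completion: 200=25  201=43  202=18
Turnaround (C−A): 200=21  201=42  202=18
Turnaround = completion − arrival: 200=21, 201=42, 202=18
Total turnaround = 21 + 42 + 18 = 81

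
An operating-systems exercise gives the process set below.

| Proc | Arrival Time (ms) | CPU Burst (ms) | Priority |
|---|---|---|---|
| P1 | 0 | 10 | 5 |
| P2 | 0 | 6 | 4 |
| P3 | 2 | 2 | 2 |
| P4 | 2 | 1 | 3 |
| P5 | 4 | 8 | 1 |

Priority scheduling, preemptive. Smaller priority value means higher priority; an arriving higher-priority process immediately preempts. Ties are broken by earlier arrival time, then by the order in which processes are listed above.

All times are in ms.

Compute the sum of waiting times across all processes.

Gantt: | P2 0-2 | P3 2-4 | P5 4-12 | P4 12-13 | P2 13-17 | P1 17-27 |
Completion: P1=27  P2=17  P3=4  P4=13  P5=12
Waiting = turnaround − burst: P1=17, P2=11, P3=0, P4=10, P5=0
Total waiting = 17 + 11 + 0 + 10 + 0 = 38

38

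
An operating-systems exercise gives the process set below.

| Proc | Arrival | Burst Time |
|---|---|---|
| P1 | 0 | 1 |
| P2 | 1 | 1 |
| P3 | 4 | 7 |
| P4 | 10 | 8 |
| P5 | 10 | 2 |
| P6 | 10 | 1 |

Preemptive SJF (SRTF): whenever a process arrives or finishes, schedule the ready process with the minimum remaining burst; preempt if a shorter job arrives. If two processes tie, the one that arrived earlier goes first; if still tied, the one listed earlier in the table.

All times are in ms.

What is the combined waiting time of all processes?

Gantt: | P1 0-1 | P2 1-2 | idle 2-4 | P3 4-11 | P6 11-12 | P5 12-14 | P4 14-22 |
Completion: P1=1  P2=2  P3=11  P4=22  P5=14  P6=12
Turnaround (C−A): P1=1  P2=1  P3=7  P4=12  P5=4  P6=2
Waiting = turnaround − burst: P1=0, P2=0, P3=0, P4=4, P5=2, P6=1
Total waiting = 0 + 0 + 0 + 4 + 2 + 1 = 7

7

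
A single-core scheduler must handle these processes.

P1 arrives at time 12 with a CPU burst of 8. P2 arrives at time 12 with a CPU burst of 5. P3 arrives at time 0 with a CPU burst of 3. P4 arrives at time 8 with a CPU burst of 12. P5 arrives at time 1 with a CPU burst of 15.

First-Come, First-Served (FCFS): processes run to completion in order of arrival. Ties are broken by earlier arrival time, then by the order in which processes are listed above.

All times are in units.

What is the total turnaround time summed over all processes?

99

Schedule: | P3 0-3 | P5 3-18 | P4 18-30 | P1 30-38 | P2 38-43 |
Completion: P1=38  P2=43  P3=3  P4=30  P5=18
Turnaround = completion − arrival: P1=26, P2=31, P3=3, P4=22, P5=17
Total turnaround = 26 + 31 + 3 + 22 + 17 = 99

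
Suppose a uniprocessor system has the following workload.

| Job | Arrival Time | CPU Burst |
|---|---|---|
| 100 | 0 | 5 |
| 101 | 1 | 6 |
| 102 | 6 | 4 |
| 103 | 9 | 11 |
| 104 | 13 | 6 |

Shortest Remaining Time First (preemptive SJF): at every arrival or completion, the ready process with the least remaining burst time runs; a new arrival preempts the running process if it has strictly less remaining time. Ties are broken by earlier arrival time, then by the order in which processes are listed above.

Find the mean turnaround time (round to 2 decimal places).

Schedule: | 100 0-5 | 101 5-6 | 102 6-10 | 101 10-15 | 104 15-21 | 103 21-32 |
Completion: 100=5  101=15  102=10  103=32  104=21
Turnaround times: 100=5, 101=14, 102=4, 103=23, 104=8
Average turnaround = (5+14+4+23+8) / 5 = 54/5 = 10.80

10.80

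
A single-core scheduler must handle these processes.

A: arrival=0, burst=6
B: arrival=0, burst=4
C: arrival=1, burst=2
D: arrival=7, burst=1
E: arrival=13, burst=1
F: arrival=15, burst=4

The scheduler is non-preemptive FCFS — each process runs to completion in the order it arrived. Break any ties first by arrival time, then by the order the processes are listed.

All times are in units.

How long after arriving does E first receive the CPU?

Schedule: | A 0-6 | B 6-10 | C 10-12 | D 12-13 | E 13-14 | idle 14-15 | F 15-19 |
Completion: A=6  B=10  C=12  D=13  E=14  F=19
Turnaround (C−A): A=6  B=10  C=11  D=6  E=1  F=4
Response(E) = first start − arrival = 13 − 13 = 0

0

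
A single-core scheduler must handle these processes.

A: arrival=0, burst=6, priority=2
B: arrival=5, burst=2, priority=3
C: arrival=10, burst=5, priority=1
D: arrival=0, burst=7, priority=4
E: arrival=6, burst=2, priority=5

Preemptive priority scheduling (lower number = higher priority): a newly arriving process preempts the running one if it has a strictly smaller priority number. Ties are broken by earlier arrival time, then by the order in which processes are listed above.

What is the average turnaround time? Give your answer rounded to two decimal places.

Timeline: | A 0-6 | B 6-8 | D 8-10 | C 10-15 | D 15-20 | E 20-22 |
Completion: A=6  B=8  C=15  D=20  E=22
Turnaround times: A=6, B=3, C=5, D=20, E=16
Average turnaround = (6+3+5+20+16) / 5 = 50/5 = 10.00

10.00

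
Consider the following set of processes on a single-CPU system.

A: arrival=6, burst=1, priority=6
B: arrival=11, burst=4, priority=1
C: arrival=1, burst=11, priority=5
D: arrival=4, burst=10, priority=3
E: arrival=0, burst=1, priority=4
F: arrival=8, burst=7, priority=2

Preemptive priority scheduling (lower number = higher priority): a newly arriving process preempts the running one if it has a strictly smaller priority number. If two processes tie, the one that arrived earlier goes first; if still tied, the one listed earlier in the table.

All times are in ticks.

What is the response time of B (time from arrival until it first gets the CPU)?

Gantt: | E 0-1 | C 1-4 | D 4-8 | F 8-11 | B 11-15 | F 15-19 | D 19-25 | C 25-33 | A 33-34 |
Completion: A=34  B=15  C=33  D=25  E=1  F=19
Response(B) = first start − arrival = 11 − 11 = 0

0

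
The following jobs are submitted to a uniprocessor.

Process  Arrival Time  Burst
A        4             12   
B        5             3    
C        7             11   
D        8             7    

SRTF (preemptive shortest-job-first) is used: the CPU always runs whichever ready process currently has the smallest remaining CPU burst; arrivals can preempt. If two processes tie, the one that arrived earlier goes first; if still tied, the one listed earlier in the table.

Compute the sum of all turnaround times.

Gantt: | idle 0-4 | A 4-5 | B 5-8 | D 8-15 | A 15-26 | C 26-37 |
Completion: A=26  B=8  C=37  D=15
Turnaround (C−A): A=22  B=3  C=30  D=7
Turnaround = completion − arrival: A=22, B=3, C=30, D=7
Total turnaround = 22 + 3 + 30 + 7 = 62

62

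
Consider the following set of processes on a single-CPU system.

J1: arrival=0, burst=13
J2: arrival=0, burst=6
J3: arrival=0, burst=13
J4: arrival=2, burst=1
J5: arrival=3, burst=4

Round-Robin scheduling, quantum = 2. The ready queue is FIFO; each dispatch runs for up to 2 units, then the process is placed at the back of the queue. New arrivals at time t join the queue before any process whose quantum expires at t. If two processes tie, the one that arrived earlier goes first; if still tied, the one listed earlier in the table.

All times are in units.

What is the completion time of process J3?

37

Timeline: | J1 0-2 | J2 2-4 | J3 4-6 | J4 6-7 | J1 7-9 | J5 9-11 | J2 11-13 | J3 13-15 | J1 15-17 | J5 17-19 | J2 19-21 | J3 21-23 | J1 23-25 | J3 25-27 | J1 27-29 | J3 29-31 | J1 31-33 | J3 33-35 | J1 35-36 | J3 36-37 |
Completion: J1=36  J2=21  J3=37  J4=7  J5=19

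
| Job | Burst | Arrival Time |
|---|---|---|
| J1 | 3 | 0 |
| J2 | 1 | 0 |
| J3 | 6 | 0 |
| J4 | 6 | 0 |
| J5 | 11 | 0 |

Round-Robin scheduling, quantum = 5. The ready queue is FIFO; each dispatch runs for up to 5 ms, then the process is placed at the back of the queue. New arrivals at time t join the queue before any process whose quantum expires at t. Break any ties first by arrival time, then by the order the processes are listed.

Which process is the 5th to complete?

Timeline: | J1 0-3 | J2 3-4 | J3 4-9 | J4 9-14 | J5 14-19 | J3 19-20 | J4 20-21 | J5 21-27 |
Completion: J1=3  J2=4  J3=20  J4=21  J5=27
Finish order: J1 → J2 → J3 → J4 → J5

J5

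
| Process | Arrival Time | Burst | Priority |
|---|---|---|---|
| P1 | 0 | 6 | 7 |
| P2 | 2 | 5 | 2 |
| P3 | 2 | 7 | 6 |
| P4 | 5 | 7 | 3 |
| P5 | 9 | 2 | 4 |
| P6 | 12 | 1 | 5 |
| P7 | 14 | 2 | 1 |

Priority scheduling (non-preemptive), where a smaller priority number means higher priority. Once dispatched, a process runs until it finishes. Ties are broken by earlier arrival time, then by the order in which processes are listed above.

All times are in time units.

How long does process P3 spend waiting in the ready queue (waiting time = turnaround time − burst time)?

21

Timeline: | P1 0-6 | P2 6-11 | P4 11-18 | P7 18-20 | P5 20-22 | P6 22-23 | P3 23-30 |
Completion: P1=6  P2=11  P3=30  P4=18  P5=22  P6=23  P7=20
Turnaround (C−A): P1=6  P2=9  P3=28  P4=13  P5=13  P6=11  P7=6
Waiting(P3) = turnaround − burst = 28 − 7 = 21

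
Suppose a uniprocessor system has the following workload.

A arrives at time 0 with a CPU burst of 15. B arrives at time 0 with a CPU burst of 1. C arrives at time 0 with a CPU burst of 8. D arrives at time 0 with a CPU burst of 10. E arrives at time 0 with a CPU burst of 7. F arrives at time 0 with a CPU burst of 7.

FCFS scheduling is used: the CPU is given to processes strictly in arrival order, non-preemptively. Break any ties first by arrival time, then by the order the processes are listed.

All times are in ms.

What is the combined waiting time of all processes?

Gantt: | A 0-15 | B 15-16 | C 16-24 | D 24-34 | E 34-41 | F 41-48 |
Completion: A=15  B=16  C=24  D=34  E=41  F=48
Waiting = turnaround − burst: A=0, B=15, C=16, D=24, E=34, F=41
Total waiting = 0 + 15 + 16 + 24 + 34 + 41 = 130

130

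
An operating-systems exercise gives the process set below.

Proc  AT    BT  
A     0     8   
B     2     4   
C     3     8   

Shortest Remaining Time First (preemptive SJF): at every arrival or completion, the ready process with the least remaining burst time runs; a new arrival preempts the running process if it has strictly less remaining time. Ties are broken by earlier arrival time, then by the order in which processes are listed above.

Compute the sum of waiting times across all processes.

13

Schedule: | A 0-2 | B 2-6 | A 6-12 | C 12-20 |
Completion: A=12  B=6  C=20
Waiting = turnaround − burst: A=4, B=0, C=9
Total waiting = 4 + 0 + 9 = 13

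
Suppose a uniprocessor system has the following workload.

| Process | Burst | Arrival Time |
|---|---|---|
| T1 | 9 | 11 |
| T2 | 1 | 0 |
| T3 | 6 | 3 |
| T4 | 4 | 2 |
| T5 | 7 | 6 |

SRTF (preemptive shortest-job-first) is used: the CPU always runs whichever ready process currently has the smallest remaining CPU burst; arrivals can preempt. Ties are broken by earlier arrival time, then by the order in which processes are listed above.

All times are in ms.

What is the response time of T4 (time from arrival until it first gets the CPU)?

Gantt: | T2 0-1 | idle 1-2 | T4 2-6 | T3 6-12 | T5 12-19 | T1 19-28 |
Completion: T1=28  T2=1  T3=12  T4=6  T5=19
Turnaround (C−A): T1=17  T2=1  T3=9  T4=4  T5=13
Response(T4) = first start − arrival = 2 − 2 = 0

0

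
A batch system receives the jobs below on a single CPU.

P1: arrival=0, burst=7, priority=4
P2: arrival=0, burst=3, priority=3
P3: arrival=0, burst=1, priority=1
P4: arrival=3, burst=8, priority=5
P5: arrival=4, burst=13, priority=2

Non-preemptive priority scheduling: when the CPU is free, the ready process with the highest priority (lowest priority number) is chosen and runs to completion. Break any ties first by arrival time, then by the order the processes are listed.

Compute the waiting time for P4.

21

Timeline: | P3 0-1 | P2 1-4 | P5 4-17 | P1 17-24 | P4 24-32 |
Completion: P1=24  P2=4  P3=1  P4=32  P5=17
Turnaround (C−A): P1=24  P2=4  P3=1  P4=29  P5=13
Waiting(P4) = turnaround − burst = 29 − 8 = 21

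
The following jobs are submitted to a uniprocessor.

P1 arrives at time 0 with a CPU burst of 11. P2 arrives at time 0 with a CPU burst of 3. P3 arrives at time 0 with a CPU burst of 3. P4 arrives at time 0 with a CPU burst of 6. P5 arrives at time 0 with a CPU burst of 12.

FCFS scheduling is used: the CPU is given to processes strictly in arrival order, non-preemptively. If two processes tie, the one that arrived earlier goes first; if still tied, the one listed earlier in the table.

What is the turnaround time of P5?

Timeline: | P1 0-11 | P2 11-14 | P3 14-17 | P4 17-23 | P5 23-35 |
Completion: P1=11  P2=14  P3=17  P4=23  P5=35
Turnaround(P5) = completion − arrival = 35 − 0 = 35

35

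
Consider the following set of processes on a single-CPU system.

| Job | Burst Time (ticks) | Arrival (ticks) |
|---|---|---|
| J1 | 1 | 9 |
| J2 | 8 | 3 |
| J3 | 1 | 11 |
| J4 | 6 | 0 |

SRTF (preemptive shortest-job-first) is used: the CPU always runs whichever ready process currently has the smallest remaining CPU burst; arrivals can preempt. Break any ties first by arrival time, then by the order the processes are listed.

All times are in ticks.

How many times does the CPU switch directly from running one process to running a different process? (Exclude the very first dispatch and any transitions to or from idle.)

Schedule: | J4 0-6 | J2 6-9 | J1 9-10 | J2 10-11 | J3 11-12 | J2 12-16 |
Completion: J1=10  J2=16  J3=12  J4=6
Turnaround (C−A): J1=1  J2=13  J3=1  J4=6

5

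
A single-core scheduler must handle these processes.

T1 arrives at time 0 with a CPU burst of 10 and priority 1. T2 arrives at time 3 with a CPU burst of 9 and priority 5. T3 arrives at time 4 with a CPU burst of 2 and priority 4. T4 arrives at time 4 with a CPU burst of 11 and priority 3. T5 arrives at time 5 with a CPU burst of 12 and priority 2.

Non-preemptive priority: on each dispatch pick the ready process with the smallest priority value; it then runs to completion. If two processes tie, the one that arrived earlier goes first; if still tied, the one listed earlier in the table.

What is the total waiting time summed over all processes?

Timeline: | T1 0-10 | T5 10-22 | T4 22-33 | T3 33-35 | T2 35-44 |
Completion: T1=10  T2=44  T3=35  T4=33  T5=22
Turnaround (C−A): T1=10  T2=41  T3=31  T4=29  T5=17
Waiting = turnaround − burst: T1=0, T2=32, T3=29, T4=18, T5=5
Total waiting = 0 + 32 + 29 + 18 + 5 = 84

84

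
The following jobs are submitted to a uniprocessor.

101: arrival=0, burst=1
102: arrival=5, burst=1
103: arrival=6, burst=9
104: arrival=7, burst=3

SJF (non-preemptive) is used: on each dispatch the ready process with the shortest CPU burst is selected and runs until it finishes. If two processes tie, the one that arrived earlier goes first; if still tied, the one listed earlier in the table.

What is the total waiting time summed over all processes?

8

Gantt: | 101 0-1 | idle 1-5 | 102 5-6 | 103 6-15 | 104 15-18 |
Completion: 101=1  102=6  103=15  104=18
Turnaround (C−A): 101=1  102=1  103=9  104=11
Waiting = turnaround − burst: 101=0, 102=0, 103=0, 104=8
Total waiting = 0 + 0 + 0 + 8 = 8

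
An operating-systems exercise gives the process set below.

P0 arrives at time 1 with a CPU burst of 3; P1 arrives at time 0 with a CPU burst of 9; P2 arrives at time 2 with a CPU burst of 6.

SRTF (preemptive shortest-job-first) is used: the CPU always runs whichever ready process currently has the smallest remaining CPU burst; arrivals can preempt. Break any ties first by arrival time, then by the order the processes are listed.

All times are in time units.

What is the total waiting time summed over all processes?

Schedule: | P1 0-1 | P0 1-4 | P2 4-10 | P1 10-18 |
Completion: P0=4  P1=18  P2=10
Turnaround (C−A): P0=3  P1=18  P2=8
Waiting = turnaround − burst: P0=0, P1=9, P2=2
Total waiting = 0 + 9 + 2 = 11

11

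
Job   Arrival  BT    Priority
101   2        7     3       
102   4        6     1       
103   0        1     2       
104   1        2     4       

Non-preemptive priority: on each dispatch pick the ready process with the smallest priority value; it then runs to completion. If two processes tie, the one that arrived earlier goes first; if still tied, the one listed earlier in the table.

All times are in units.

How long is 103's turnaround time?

1

Timeline: | 103 0-1 | 104 1-3 | 101 3-10 | 102 10-16 |
Completion: 101=10  102=16  103=1  104=3
Turnaround(103) = completion − arrival = 1 − 0 = 1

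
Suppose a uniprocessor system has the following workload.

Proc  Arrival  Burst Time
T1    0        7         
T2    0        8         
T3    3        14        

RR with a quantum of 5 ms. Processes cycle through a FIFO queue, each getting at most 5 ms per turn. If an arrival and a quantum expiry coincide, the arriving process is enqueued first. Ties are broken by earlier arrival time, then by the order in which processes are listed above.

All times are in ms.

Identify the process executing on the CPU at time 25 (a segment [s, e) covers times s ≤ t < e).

Timeline: | T1 0-5 | T2 5-10 | T3 10-15 | T1 15-17 | T2 17-20 | T3 20-29 |
Completion: T1=17  T2=20  T3=29
Turnaround (C−A): T1=17  T2=20  T3=26

T3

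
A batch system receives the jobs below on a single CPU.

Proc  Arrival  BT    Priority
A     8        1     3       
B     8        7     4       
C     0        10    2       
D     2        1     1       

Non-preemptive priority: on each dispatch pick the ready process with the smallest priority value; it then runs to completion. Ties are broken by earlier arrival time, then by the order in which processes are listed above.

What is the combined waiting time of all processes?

Timeline: | C 0-10 | D 10-11 | A 11-12 | B 12-19 |
Completion: A=12  B=19  C=10  D=11
Waiting = turnaround − burst: A=3, B=4, C=0, D=8
Total waiting = 3 + 4 + 0 + 8 = 15

15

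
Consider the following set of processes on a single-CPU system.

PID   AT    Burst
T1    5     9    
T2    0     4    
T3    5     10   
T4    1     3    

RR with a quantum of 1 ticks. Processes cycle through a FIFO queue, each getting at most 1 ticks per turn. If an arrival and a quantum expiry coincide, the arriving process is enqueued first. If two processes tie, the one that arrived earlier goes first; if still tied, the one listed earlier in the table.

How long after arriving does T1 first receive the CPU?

1

Gantt: | T2 0-1 | T4 1-2 | T2 2-3 | T4 3-4 | T2 4-5 | T4 5-6 | T1 6-7 | T3 7-8 | T2 8-9 | T1 9-10 | T3 10-11 | T1 11-12 | T3 12-13 | T1 13-14 | T3 14-15 | T1 15-16 | T3 16-17 | T1 17-18 | T3 18-19 | T1 19-20 | T3 20-21 | T1 21-22 | T3 22-23 | T1 23-24 | T3 24-26 |
Completion: T1=24  T2=9  T3=26  T4=6
Response(T1) = first start − arrival = 6 − 5 = 1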